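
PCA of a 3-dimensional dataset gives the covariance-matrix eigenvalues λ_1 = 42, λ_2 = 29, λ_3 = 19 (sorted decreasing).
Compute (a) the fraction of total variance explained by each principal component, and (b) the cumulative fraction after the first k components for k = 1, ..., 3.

Step 1 — total variance = trace(Sigma) = Σ λ_i = 42 + 29 + 19 = 90.

Step 2 — fraction explained by component i = λ_i / Σ λ:
  PC1: 42/90 = 0.4667
  PC2: 29/90 = 0.3222
  PC3: 19/90 = 0.2111

Step 3 — cumulative fraction after k components = (λ_1 + ... + λ_k) / Σ λ:
  k = 1: 42/90 = 0.4667
  k = 2: (42 + 29)/90 = 71/90 = 0.7889
  k = 3: (42 + 29 + 19)/90 = 90/90 = 1

Summary (fraction, with percent):

explained: PC1 0.4667 (46.67%), PC2 0.3222 (32.22%), PC3 0.2111 (21.11%);  cumulative: 0.4667, 0.7889, 1


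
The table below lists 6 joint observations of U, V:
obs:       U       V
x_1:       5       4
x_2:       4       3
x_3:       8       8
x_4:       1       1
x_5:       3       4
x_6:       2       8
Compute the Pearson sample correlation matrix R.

Step 1 — column means:
  mean(U) = (5 + 4 + 8 + 1 + 3 + 2) / 6 = 23/6 = 3.8333
  mean(V) = (4 + 3 + 8 + 1 + 4 + 8) / 6 = 28/6 = 4.6667

Step 2 — sample variances and covariances s[i,j] = (1/(n-1)) · Σ_k (x_{k,i} - mean_i) · (x_{k,j} - mean_j), with n-1 = 5:
  s[U,U] = ((1.1667)·(1.1667) + (0.1667)·(0.1667) + (4.1667)·(4.1667) + (-2.8333)·(-2.8333) + (-0.8333)·(-0.8333) + (-1.8333)·(-1.8333)) / 5 = 30.8333/5 = 6.1667
  s[U,V] = ((1.1667)·(-0.6667) + (0.1667)·(-1.6667) + (4.1667)·(3.3333) + (-2.8333)·(-3.6667) + (-0.8333)·(-0.6667) + (-1.8333)·(3.3333)) / 5 = 17.6667/5 = 3.5333
  s[V,V] = ((-0.6667)·(-0.6667) + (-1.6667)·(-1.6667) + (3.3333)·(3.3333) + (-3.6667)·(-3.6667) + (-0.6667)·(-0.6667) + (3.3333)·(3.3333)) / 5 = 39.3333/5 = 7.8667
  Sample standard deviations s_i = √(s[i,i]):
  s(U) = √(6.1667) = 2.4833
  s(V) = √(7.8667) = 2.8048

Step 3 — r_{ij} = s_{ij} / (s_i · s_j):
  r[U,U] = 1 (diagonal).
  r[U,V] = 3.5333 / (2.4833 · 2.8048) = 3.5333 / 6.965 = 0.5073
  r[V,V] = 1 (diagonal).

R is symmetric with unit diagonal. Assembling:

R = [[1, 0.5073],
 [0.5073, 1]]


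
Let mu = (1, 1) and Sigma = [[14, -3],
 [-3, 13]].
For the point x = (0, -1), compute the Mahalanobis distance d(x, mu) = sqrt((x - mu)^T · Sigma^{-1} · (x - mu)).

Step 1 — centre the observation: (x - mu) = (-1, -2).

Step 2 — invert Sigma. det(Sigma) = 14·13 - (-3)² = 173.
  Sigma^{-1} = (1/det) · [[d, -b], [-b, a]] = [[0.0751, 0.0173],
 [0.0173, 0.0809]].

Step 3 — form the quadratic (x - mu)^T · Sigma^{-1} · (x - mu):
  Sigma^{-1} · (x - mu) = (-0.1098, -0.1792).
  (x - mu)^T · [Sigma^{-1} · (x - mu)] = (-1)·(-0.1098) + (-2)·(-0.1792) = 0.4682.

Step 4 — take square root: d = √(0.4682) ≈ 0.6843.

d(x, mu) = √(0.4682) ≈ 0.6843


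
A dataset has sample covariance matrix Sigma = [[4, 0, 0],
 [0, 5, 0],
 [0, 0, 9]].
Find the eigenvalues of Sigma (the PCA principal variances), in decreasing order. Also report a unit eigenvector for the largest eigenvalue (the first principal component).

Step 1 — characteristic polynomial p(λ) = det(λI - Sigma) = λ³ - tr·λ² + c_1·λ - det, where tr = trace, c_1 = sum of the principal 2×2 minors, det = det(Sigma):
  tr = 4 + 5 + 9 = 18,
  c_1 = (4·5 - (0)²) + (4·9 - (0)²) + (5·9 - (0)²) = 20 + 36 + 45 = 101,
  det = 4·(5·9 - (0)²) - (0)·((0)·9 - (0)·(0)) + (0)·((0)·(0) - 5·(0)) = 4·(45) - (0)·(0) + (0)·(0) = 180.
  So p(λ) = λ³ - 18λ² + 101λ - 180.
Step 2 — look for an integer root (rational root theorem: any rational root is an integer divisor of 180). Testing λ = 4:
  p(4) = 64 - 288 + 404 - 180 = 0  ✓
  Dividing out (λ - 4): p(λ) = (λ - 4)(λ² - 14λ + 45).
Step 3 — remaining eigenvalues from the quadratic λ² - 14λ + 45 = 0:
  Δ = 14² - 4·45 = 196 - 180 = 16,  λ = (14 ± √16)/2 = (14 ± 4)/2 = 9 or 5.
  Sorted: λ_1 = 9,  λ_2 = 5,  λ_3 = 4  (check: sum = 18 = tr ✓).

Step 4 — unit eigenvector for λ_1 = 9: v spans the null space of (Sigma - λ_1 I), whose rows are
  r_1 = (-5, 0, 0),  r_2 = (0, -4, 0),  r_3 = (0, 0, 0).
  v is orthogonal to every row, so take v ∝ r_1 × r_2 = ((0)·(0) - (0)·(-4), (0)·(0) - (-5)·(0), (-5)·(-4) - (0)·(0)) = (0, 0, 20).
  Rescale (divide by 20): u = (0, 0, 1).
  ||u|| = √((0)² + (0)² + (1)²) = √(1) = 1,  v_1 = u/||u|| ≈ (0, 0, 1) (||v_1|| = 1).

λ_1 = 9,  λ_2 = 5,  λ_3 = 4;  v_1 ≈ (0, 0, 1)


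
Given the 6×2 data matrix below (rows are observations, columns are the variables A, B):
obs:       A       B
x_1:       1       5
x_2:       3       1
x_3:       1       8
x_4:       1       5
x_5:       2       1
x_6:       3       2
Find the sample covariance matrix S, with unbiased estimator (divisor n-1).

Step 1 — column means:
  mean(A) = (1 + 3 + 1 + 1 + 2 + 3) / 6 = 11/6 = 1.8333
  mean(B) = (5 + 1 + 8 + 5 + 1 + 2) / 6 = 22/6 = 3.6667

Step 2 — sample covariance S[i,j] = (1/(n-1)) · Σ_k (x_{k,i} - mean_i) · (x_{k,j} - mean_j), with n-1 = 5.
  S[A,A] = ((-0.8333)·(-0.8333) + (1.1667)·(1.1667) + (-0.8333)·(-0.8333) + (-0.8333)·(-0.8333) + (0.1667)·(0.1667) + (1.1667)·(1.1667)) / 5 = 4.8333/5 = 0.9667
  S[A,B] = ((-0.8333)·(1.3333) + (1.1667)·(-2.6667) + (-0.8333)·(4.3333) + (-0.8333)·(1.3333) + (0.1667)·(-2.6667) + (1.1667)·(-1.6667)) / 5 = -11.3333/5 = -2.2667
  S[B,B] = ((1.3333)·(1.3333) + (-2.6667)·(-2.6667) + (4.3333)·(4.3333) + (1.3333)·(1.3333) + (-2.6667)·(-2.6667) + (-1.6667)·(-1.6667)) / 5 = 39.3333/5 = 7.8667

S is symmetric (S[j,i] = S[i,j]). Assembling:

S = [[0.9667, -2.2667],
 [-2.2667, 7.8667]]


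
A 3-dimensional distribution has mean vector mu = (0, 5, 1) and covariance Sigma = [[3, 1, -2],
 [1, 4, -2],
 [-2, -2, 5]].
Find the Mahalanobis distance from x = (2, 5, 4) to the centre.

Step 1 — centre the observation: (x - mu) = (2, 0, 3).

Step 2 — invert Sigma (cofactor / det for 3×3, or solve directly):
  Sigma^{-1} = [[0.4571, -0.0286, 0.1714],
 [-0.0286, 0.3143, 0.1143],
 [0.1714, 0.1143, 0.3143]].

Step 3 — form the quadratic (x - mu)^T · Sigma^{-1} · (x - mu):
  Sigma^{-1} · (x - mu) = (1.4286, 0.2857, 1.2857).
  (x - mu)^T · [Sigma^{-1} · (x - mu)] = (2)·(1.4286) + (0)·(0.2857) + (3)·(1.2857) = 6.7143.

Step 4 — take square root: d = √(6.7143) ≈ 2.5912.

d(x, mu) = √(6.7143) ≈ 2.5912


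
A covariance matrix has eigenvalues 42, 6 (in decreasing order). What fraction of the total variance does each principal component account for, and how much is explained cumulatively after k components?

Step 1 — total variance = trace(Sigma) = Σ λ_i = 42 + 6 = 48.

Step 2 — fraction explained by component i = λ_i / Σ λ:
  PC1: 42/48 = 0.875
  PC2: 6/48 = 0.125

Step 3 — cumulative fraction after k components = (λ_1 + ... + λ_k) / Σ λ:
  k = 1: 42/48 = 0.875
  k = 2: (42 + 6)/48 = 48/48 = 1

Summary (fraction, with percent):

explained: PC1 0.875 (87.5%), PC2 0.125 (12.5%);  cumulative: 0.875, 1


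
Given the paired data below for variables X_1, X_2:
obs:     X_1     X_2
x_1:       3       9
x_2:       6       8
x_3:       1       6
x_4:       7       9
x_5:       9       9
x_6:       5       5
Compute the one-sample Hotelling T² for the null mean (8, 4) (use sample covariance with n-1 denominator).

Step 1 — sample mean vector:
  mean(X_1) = (3 + 6 + 1 + 7 + 9 + 5) / 6 = 31/6 = 5.1667
  mean(X_2) = (9 + 8 + 6 + 9 + 9 + 5) / 6 = 46/6 = 7.6667
  x̄ = (5.1667, 7.6667),  deviation x̄ - mu_0 = (5.1667, 7.6667) - (8, 4) = (-2.8333, 3.6667).

Step 2 — sample covariance matrix, S[i,j] = (1/(n-1)) · Σ_k (x_{k,i} - mean_i) · (x_{k,j} - mean_j), divisor n-1 = 5:
  S[X_1,X_1] = ((-2.1667)·(-2.1667) + (0.8333)·(0.8333) + (-4.1667)·(-4.1667) + (1.8333)·(1.8333) + (3.8333)·(3.8333) + (-0.1667)·(-0.1667)) / 5 = 40.8333/5 = 8.1667
  S[X_1,X_2] = ((-2.1667)·(1.3333) + (0.8333)·(0.3333) + (-4.1667)·(-1.6667) + (1.8333)·(1.3333) + (3.8333)·(1.3333) + (-0.1667)·(-2.6667)) / 5 = 12.3333/5 = 2.4667
  S[X_2,X_2] = ((1.3333)·(1.3333) + (0.3333)·(0.3333) + (-1.6667)·(-1.6667) + (1.3333)·(1.3333) + (1.3333)·(1.3333) + (-2.6667)·(-2.6667)) / 5 = 15.3333/5 = 3.0667
  S = [[8.1667, 2.4667],
 [2.4667, 3.0667]].

Step 3 — invert S. det(S) = 8.1667·3.0667 - (2.4667)² = 18.96.
  S^{-1} = (1/det) · [[d, -b], [-b, a]] = [[0.1617, -0.1301],
 [-0.1301, 0.4307]].

Step 4 — quadratic form (x̄ - mu_0)^T · S^{-1} · (x̄ - mu_0):
  S^{-1} · (x̄ - mu_0) = (-0.9353, 1.948),
  (x̄ - mu_0)^T · [...] = (-2.8333)·(-0.9353) + (3.6667)·(1.948) = 9.7925.

Step 5 — scale by n: T² = 6 · 9.7925 = 58.7553.

T² ≈ 58.7553


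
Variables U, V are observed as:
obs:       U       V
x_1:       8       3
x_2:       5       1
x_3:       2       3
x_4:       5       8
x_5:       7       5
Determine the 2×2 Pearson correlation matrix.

Step 1 — column means:
  mean(U) = (8 + 5 + 2 + 5 + 7) / 5 = 27/5 = 5.4
  mean(V) = (3 + 1 + 3 + 8 + 5) / 5 = 20/5 = 4

Step 2 — sample variances and covariances s[i,j] = (1/(n-1)) · Σ_k (x_{k,i} - mean_i) · (x_{k,j} - mean_j), with n-1 = 4:
  s[U,U] = ((2.6)·(2.6) + (-0.4)·(-0.4) + (-3.4)·(-3.4) + (-0.4)·(-0.4) + (1.6)·(1.6)) / 4 = 21.2/4 = 5.3
  s[U,V] = ((2.6)·(-1) + (-0.4)·(-3) + (-3.4)·(-1) + (-0.4)·(4) + (1.6)·(1)) / 4 = 2/4 = 0.5
  s[V,V] = ((-1)·(-1) + (-3)·(-3) + (-1)·(-1) + (4)·(4) + (1)·(1)) / 4 = 28/4 = 7
  Sample standard deviations s_i = √(s[i,i]):
  s(U) = √(5.3) = 2.3022
  s(V) = √(7) = 2.6458

Step 3 — r_{ij} = s_{ij} / (s_i · s_j):
  r[U,U] = 1 (diagonal).
  r[U,V] = 0.5 / (2.3022 · 2.6458) = 0.5 / 6.091 = 0.0821
  r[V,V] = 1 (diagonal).

R is symmetric with unit diagonal. Assembling:

R = [[1, 0.0821],
 [0.0821, 1]]


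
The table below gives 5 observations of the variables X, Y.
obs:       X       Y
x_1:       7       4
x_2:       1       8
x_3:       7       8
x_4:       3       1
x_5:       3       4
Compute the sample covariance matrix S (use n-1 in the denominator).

Step 1 — column means:
  mean(X) = (7 + 1 + 7 + 3 + 3) / 5 = 21/5 = 4.2
  mean(Y) = (4 + 8 + 8 + 1 + 4) / 5 = 25/5 = 5

Step 2 — sample covariance S[i,j] = (1/(n-1)) · Σ_k (x_{k,i} - mean_i) · (x_{k,j} - mean_j), with n-1 = 4.
  S[X,X] = ((2.8)·(2.8) + (-3.2)·(-3.2) + (2.8)·(2.8) + (-1.2)·(-1.2) + (-1.2)·(-1.2)) / 4 = 28.8/4 = 7.2
  S[X,Y] = ((2.8)·(-1) + (-3.2)·(3) + (2.8)·(3) + (-1.2)·(-4) + (-1.2)·(-1)) / 4 = 2/4 = 0.5
  S[Y,Y] = ((-1)·(-1) + (3)·(3) + (3)·(3) + (-4)·(-4) + (-1)·(-1)) / 4 = 36/4 = 9

S is symmetric (S[j,i] = S[i,j]). Assembling:

S = [[7.2, 0.5],
 [0.5, 9]]


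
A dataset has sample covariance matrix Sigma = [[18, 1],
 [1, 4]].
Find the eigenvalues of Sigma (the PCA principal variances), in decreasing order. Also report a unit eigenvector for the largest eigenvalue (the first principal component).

Step 1 — characteristic polynomial of 2×2 Sigma:
  det(Sigma - λI) = λ² - trace · λ + det = 0.
  trace = 18 + 4 = 22, det = 18·4 - (1)² = 71.
Step 2 — discriminant:
  Δ = trace² - 4·det = 484 - 284 = 200.
Step 3 — eigenvalues:
  λ = (trace ± √Δ)/2 = (22 ± 14.1421)/2,
  λ_1 = 18.0711,  λ_2 = 3.9289.

Step 4 — unit eigenvector for λ_1: solve (Sigma - λ_1 I)v = 0. First row:
  (18 - 18.0711)·v_x + (1)·v_y = 0, i.e. (-0.0711)·v_x + (1)·v_y = 0,
  so v ∝ (b, λ_1 - a) = (1, 0.0711) = u.
  ||u|| = √((1)² + (0.0711)²) = √(1.0051) ≈ 1.0025,
  v_1 = u/||u|| ≈ (0.9975, 0.0709) (||v_1|| = 1).

λ_1 = 18.0711,  λ_2 = 3.9289;  v_1 ≈ (0.9975, 0.0709)


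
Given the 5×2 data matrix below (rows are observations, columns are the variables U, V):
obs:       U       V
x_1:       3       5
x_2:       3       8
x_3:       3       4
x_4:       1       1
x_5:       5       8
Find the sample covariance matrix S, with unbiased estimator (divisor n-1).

Step 1 — column means:
  mean(U) = (3 + 3 + 3 + 1 + 5) / 5 = 15/5 = 3
  mean(V) = (5 + 8 + 4 + 1 + 8) / 5 = 26/5 = 5.2

Step 2 — sample covariance S[i,j] = (1/(n-1)) · Σ_k (x_{k,i} - mean_i) · (x_{k,j} - mean_j), with n-1 = 4.
  S[U,U] = ((0)·(0) + (0)·(0) + (0)·(0) + (-2)·(-2) + (2)·(2)) / 4 = 8/4 = 2
  S[U,V] = ((0)·(-0.2) + (0)·(2.8) + (0)·(-1.2) + (-2)·(-4.2) + (2)·(2.8)) / 4 = 14/4 = 3.5
  S[V,V] = ((-0.2)·(-0.2) + (2.8)·(2.8) + (-1.2)·(-1.2) + (-4.2)·(-4.2) + (2.8)·(2.8)) / 4 = 34.8/4 = 8.7

S is symmetric (S[j,i] = S[i,j]). Assembling:

S = [[2, 3.5],
 [3.5, 8.7]]


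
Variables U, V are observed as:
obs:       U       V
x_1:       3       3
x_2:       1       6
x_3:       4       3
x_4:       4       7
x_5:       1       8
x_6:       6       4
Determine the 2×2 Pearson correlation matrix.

Step 1 — column means:
  mean(U) = (3 + 1 + 4 + 4 + 1 + 6) / 6 = 19/6 = 3.1667
  mean(V) = (3 + 6 + 3 + 7 + 8 + 4) / 6 = 31/6 = 5.1667

Step 2 — sample variances and covariances s[i,j] = (1/(n-1)) · Σ_k (x_{k,i} - mean_i) · (x_{k,j} - mean_j), with n-1 = 5:
  s[U,U] = ((-0.1667)·(-0.1667) + (-2.1667)·(-2.1667) + (0.8333)·(0.8333) + (0.8333)·(0.8333) + (-2.1667)·(-2.1667) + (2.8333)·(2.8333)) / 5 = 18.8333/5 = 3.7667
  s[U,V] = ((-0.1667)·(-2.1667) + (-2.1667)·(0.8333) + (0.8333)·(-2.1667) + (0.8333)·(1.8333) + (-2.1667)·(2.8333) + (2.8333)·(-1.1667)) / 5 = -11.1667/5 = -2.2333
  s[V,V] = ((-2.1667)·(-2.1667) + (0.8333)·(0.8333) + (-2.1667)·(-2.1667) + (1.8333)·(1.8333) + (2.8333)·(2.8333) + (-1.1667)·(-1.1667)) / 5 = 22.8333/5 = 4.5667
  Sample standard deviations s_i = √(s[i,i]):
  s(U) = √(3.7667) = 1.9408
  s(V) = √(4.5667) = 2.137

Step 3 — r_{ij} = s_{ij} / (s_i · s_j):
  r[U,U] = 1 (diagonal).
  r[U,V] = -2.2333 / (1.9408 · 2.137) = -2.2333 / 4.1474 = -0.5385
  r[V,V] = 1 (diagonal).

R is symmetric with unit diagonal. Assembling:

R = [[1, -0.5385],
 [-0.5385, 1]]


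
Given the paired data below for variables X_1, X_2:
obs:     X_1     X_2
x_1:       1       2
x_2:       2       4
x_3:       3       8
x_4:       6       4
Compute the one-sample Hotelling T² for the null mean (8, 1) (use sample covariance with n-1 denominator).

Step 1 — sample mean vector:
  mean(X_1) = (1 + 2 + 3 + 6) / 4 = 12/4 = 3
  mean(X_2) = (2 + 4 + 8 + 4) / 4 = 18/4 = 4.5
  x̄ = (3, 4.5),  deviation x̄ - mu_0 = (3, 4.5) - (8, 1) = (-5, 3.5).

Step 2 — sample covariance matrix, S[i,j] = (1/(n-1)) · Σ_k (x_{k,i} - mean_i) · (x_{k,j} - mean_j), divisor n-1 = 3:
  S[X_1,X_1] = ((-2)·(-2) + (-1)·(-1) + (0)·(0) + (3)·(3)) / 3 = 14/3 = 4.6667
  S[X_1,X_2] = ((-2)·(-2.5) + (-1)·(-0.5) + (0)·(3.5) + (3)·(-0.5)) / 3 = 4/3 = 1.3333
  S[X_2,X_2] = ((-2.5)·(-2.5) + (-0.5)·(-0.5) + (3.5)·(3.5) + (-0.5)·(-0.5)) / 3 = 19/3 = 6.3333
  S = [[4.6667, 1.3333],
 [1.3333, 6.3333]].

Step 3 — invert S. det(S) = 4.6667·6.3333 - (1.3333)² = 27.7778.
  S^{-1} = (1/det) · [[d, -b], [-b, a]] = [[0.228, -0.048],
 [-0.048, 0.168]].

Step 4 — quadratic form (x̄ - mu_0)^T · S^{-1} · (x̄ - mu_0):
  S^{-1} · (x̄ - mu_0) = (-1.308, 0.828),
  (x̄ - mu_0)^T · [...] = (-5)·(-1.308) + (3.5)·(0.828) = 9.438.

Step 5 — scale by n: T² = 4 · 9.438 = 37.752.

T² ≈ 37.752


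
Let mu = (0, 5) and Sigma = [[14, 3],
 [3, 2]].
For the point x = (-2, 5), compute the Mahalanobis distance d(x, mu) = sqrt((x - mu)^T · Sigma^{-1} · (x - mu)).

Step 1 — centre the observation: (x - mu) = (-2, 0).

Step 2 — invert Sigma. det(Sigma) = 14·2 - (3)² = 19.
  Sigma^{-1} = (1/det) · [[d, -b], [-b, a]] = [[0.1053, -0.1579],
 [-0.1579, 0.7368]].

Step 3 — form the quadratic (x - mu)^T · Sigma^{-1} · (x - mu):
  Sigma^{-1} · (x - mu) = (-0.2105, 0.3158).
  (x - mu)^T · [Sigma^{-1} · (x - mu)] = (-2)·(-0.2105) + (0)·(0.3158) = 0.4211.

Step 4 — take square root: d = √(0.4211) ≈ 0.6489.

d(x, mu) = √(0.4211) ≈ 0.6489


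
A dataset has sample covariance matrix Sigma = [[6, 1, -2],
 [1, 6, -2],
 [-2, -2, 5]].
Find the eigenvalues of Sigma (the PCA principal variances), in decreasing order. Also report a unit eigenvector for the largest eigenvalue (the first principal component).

Step 1 — characteristic polynomial p(λ) = det(λI - Sigma) = λ³ - tr·λ² + c_1·λ - det, where tr = trace, c_1 = sum of the principal 2×2 minors, det = det(Sigma):
  tr = 6 + 6 + 5 = 17,
  c_1 = (6·6 - (1)²) + (6·5 - (-2)²) + (6·5 - (-2)²) = 35 + 26 + 26 = 87,
  det = 6·(6·5 - (-2)²) - (1)·((1)·5 - (-2)·(-2)) + (-2)·((1)·(-2) - 6·(-2)) = 6·(26) - (1)·(1) + (-2)·(10) = 135.
  So p(λ) = λ³ - 17λ² + 87λ - 135.
Step 2 — look for an integer root (rational root theorem: any rational root is an integer divisor of 135). Testing λ = 3:
  p(3) = 27 - 153 + 261 - 135 = 0  ✓
  Dividing out (λ - 3): p(λ) = (λ - 3)(λ² - 14λ + 45).
Step 3 — remaining eigenvalues from the quadratic λ² - 14λ + 45 = 0:
  Δ = 14² - 4·45 = 196 - 180 = 16,  λ = (14 ± √16)/2 = (14 ± 4)/2 = 9 or 5.
  Sorted: λ_1 = 9,  λ_2 = 5,  λ_3 = 3  (check: sum = 17 = tr ✓).

Step 4 — unit eigenvector for λ_1 = 9: v spans the null space of (Sigma - λ_1 I), whose rows are
  r_1 = (-3, 1, -2),  r_2 = (1, -3, -2),  r_3 = (-2, -2, -4).
  v is orthogonal to every row, so take v ∝ r_1 × r_2 = ((1)·(-2) - (-2)·(-3), (-2)·(1) - (-3)·(-2), (-3)·(-3) - (1)·(1)) = (-8, -8, 8).
  Rescale (divide by 8; multiply by -1 so the first nonzero entry is positive): u = (1, 1, -1).
  ||u|| = √((1)² + (1)² + (-1)²) = √(3) ≈ 1.7321,  v_1 = u/||u|| ≈ (0.5774, 0.5774, -0.5774) (||v_1|| = 1).

λ_1 = 9,  λ_2 = 5,  λ_3 = 3;  v_1 ≈ (0.5774, 0.5774, -0.5774)


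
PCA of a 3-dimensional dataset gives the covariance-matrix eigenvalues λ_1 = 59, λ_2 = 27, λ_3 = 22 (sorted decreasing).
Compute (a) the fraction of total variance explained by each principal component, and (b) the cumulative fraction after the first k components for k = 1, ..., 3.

Step 1 — total variance = trace(Sigma) = Σ λ_i = 59 + 27 + 22 = 108.

Step 2 — fraction explained by component i = λ_i / Σ λ:
  PC1: 59/108 = 0.5463
  PC2: 27/108 = 0.25
  PC3: 22/108 = 0.2037

Step 3 — cumulative fraction after k components = (λ_1 + ... + λ_k) / Σ λ:
  k = 1: 59/108 = 0.5463
  k = 2: (59 + 27)/108 = 86/108 = 0.7963
  k = 3: (59 + 27 + 22)/108 = 108/108 = 1

Summary (fraction, with percent):

explained: PC1 0.5463 (54.63%), PC2 0.25 (25%), PC3 0.2037 (20.37%);  cumulative: 0.5463, 0.7963, 1


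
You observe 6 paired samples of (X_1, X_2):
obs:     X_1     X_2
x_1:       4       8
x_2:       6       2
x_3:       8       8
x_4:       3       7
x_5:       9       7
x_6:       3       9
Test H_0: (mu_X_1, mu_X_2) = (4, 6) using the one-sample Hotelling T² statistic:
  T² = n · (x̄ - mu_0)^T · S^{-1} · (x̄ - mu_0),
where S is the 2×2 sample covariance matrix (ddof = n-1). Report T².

Step 1 — sample mean vector:
  mean(X_1) = (4 + 6 + 8 + 3 + 9 + 3) / 6 = 33/6 = 5.5
  mean(X_2) = (8 + 2 + 8 + 7 + 7 + 9) / 6 = 41/6 = 6.8333
  x̄ = (5.5, 6.8333),  deviation x̄ - mu_0 = (5.5, 6.8333) - (4, 6) = (1.5, 0.8333).

Step 2 — sample covariance matrix, S[i,j] = (1/(n-1)) · Σ_k (x_{k,i} - mean_i) · (x_{k,j} - mean_j), divisor n-1 = 5:
  S[X_1,X_1] = ((-1.5)·(-1.5) + (0.5)·(0.5) + (2.5)·(2.5) + (-2.5)·(-2.5) + (3.5)·(3.5) + (-2.5)·(-2.5)) / 5 = 33.5/5 = 6.7
  S[X_1,X_2] = ((-1.5)·(1.1667) + (0.5)·(-4.8333) + (2.5)·(1.1667) + (-2.5)·(0.1667) + (3.5)·(0.1667) + (-2.5)·(2.1667)) / 5 = -6.5/5 = -1.3
  S[X_2,X_2] = ((1.1667)·(1.1667) + (-4.8333)·(-4.8333) + (1.1667)·(1.1667) + (0.1667)·(0.1667) + (0.1667)·(0.1667) + (2.1667)·(2.1667)) / 5 = 30.8333/5 = 6.1667
  S = [[6.7, -1.3],
 [-1.3, 6.1667]].

Step 3 — invert S. det(S) = 6.7·6.1667 - (-1.3)² = 39.6267.
  S^{-1} = (1/det) · [[d, -b], [-b, a]] = [[0.1556, 0.0328],
 [0.0328, 0.1691]].

Step 4 — quadratic form (x̄ - mu_0)^T · S^{-1} · (x̄ - mu_0):
  S^{-1} · (x̄ - mu_0) = (0.2608, 0.1901),
  (x̄ - mu_0)^T · [...] = (1.5)·(0.2608) + (0.8333)·(0.1901) = 0.5496.

Step 5 — scale by n: T² = 6 · 0.5496 = 3.2974.

T² ≈ 3.2974


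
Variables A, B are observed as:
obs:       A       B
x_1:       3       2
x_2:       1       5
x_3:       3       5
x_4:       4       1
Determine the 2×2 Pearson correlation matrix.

Step 1 — column means:
  mean(A) = (3 + 1 + 3 + 4) / 4 = 11/4 = 2.75
  mean(B) = (2 + 5 + 5 + 1) / 4 = 13/4 = 3.25

Step 2 — sample variances and covariances s[i,j] = (1/(n-1)) · Σ_k (x_{k,i} - mean_i) · (x_{k,j} - mean_j), with n-1 = 3:
  s[A,A] = ((0.25)·(0.25) + (-1.75)·(-1.75) + (0.25)·(0.25) + (1.25)·(1.25)) / 3 = 4.75/3 = 1.5833
  s[A,B] = ((0.25)·(-1.25) + (-1.75)·(1.75) + (0.25)·(1.75) + (1.25)·(-2.25)) / 3 = -5.75/3 = -1.9167
  s[B,B] = ((-1.25)·(-1.25) + (1.75)·(1.75) + (1.75)·(1.75) + (-2.25)·(-2.25)) / 3 = 12.75/3 = 4.25
  Sample standard deviations s_i = √(s[i,i]):
  s(A) = √(1.5833) = 1.2583
  s(B) = √(4.25) = 2.0616

Step 3 — r_{ij} = s_{ij} / (s_i · s_j):
  r[A,A] = 1 (diagonal).
  r[A,B] = -1.9167 / (1.2583 · 2.0616) = -1.9167 / 2.5941 = -0.7389
  r[B,B] = 1 (diagonal).

R is symmetric with unit diagonal. Assembling:

R = [[1, -0.7389],
 [-0.7389, 1]]


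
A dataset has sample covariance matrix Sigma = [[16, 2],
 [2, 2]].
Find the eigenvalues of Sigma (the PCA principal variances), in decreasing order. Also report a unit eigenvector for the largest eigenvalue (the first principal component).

Step 1 — characteristic polynomial of 2×2 Sigma:
  det(Sigma - λI) = λ² - trace · λ + det = 0.
  trace = 16 + 2 = 18, det = 16·2 - (2)² = 28.
Step 2 — discriminant:
  Δ = trace² - 4·det = 324 - 112 = 212.
Step 3 — eigenvalues:
  λ = (trace ± √Δ)/2 = (18 ± 14.5602)/2,
  λ_1 = 16.2801,  λ_2 = 1.7199.

Step 4 — unit eigenvector for λ_1: solve (Sigma - λ_1 I)v = 0. First row:
  (16 - 16.2801)·v_x + (2)·v_y = 0, i.e. (-0.2801)·v_x + (2)·v_y = 0,
  so v ∝ (b, λ_1 - a) = (2, 0.2801) = u.
  ||u|| = √((2)² + (0.2801)²) = √(4.0785) ≈ 2.0195,
  v_1 = u/||u|| ≈ (0.9903, 0.1387) (||v_1|| = 1).

λ_1 = 16.2801,  λ_2 = 1.7199;  v_1 ≈ (0.9903, 0.1387)


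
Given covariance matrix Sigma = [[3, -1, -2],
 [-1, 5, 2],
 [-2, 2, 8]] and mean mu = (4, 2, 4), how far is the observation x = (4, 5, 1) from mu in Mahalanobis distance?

Step 1 — centre the observation: (x - mu) = (0, 3, -3).

Step 2 — invert Sigma (cofactor / det for 3×3, or solve directly):
  Sigma^{-1} = [[0.4091, 0.0455, 0.0909],
 [0.0455, 0.2273, -0.0455],
 [0.0909, -0.0455, 0.1591]].

Step 3 — form the quadratic (x - mu)^T · Sigma^{-1} · (x - mu):
  Sigma^{-1} · (x - mu) = (-0.1364, 0.8182, -0.6136).
  (x - mu)^T · [Sigma^{-1} · (x - mu)] = (0)·(-0.1364) + (3)·(0.8182) + (-3)·(-0.6136) = 4.2955.

Step 4 — take square root: d = √(4.2955) ≈ 2.0725.

d(x, mu) = √(4.2955) ≈ 2.0725


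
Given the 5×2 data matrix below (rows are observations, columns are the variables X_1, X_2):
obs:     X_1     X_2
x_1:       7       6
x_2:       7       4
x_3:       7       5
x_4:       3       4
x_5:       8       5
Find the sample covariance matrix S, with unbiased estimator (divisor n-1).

Step 1 — column means:
  mean(X_1) = (7 + 7 + 7 + 3 + 8) / 5 = 32/5 = 6.4
  mean(X_2) = (6 + 4 + 5 + 4 + 5) / 5 = 24/5 = 4.8

Step 2 — sample covariance S[i,j] = (1/(n-1)) · Σ_k (x_{k,i} - mean_i) · (x_{k,j} - mean_j), with n-1 = 4.
  S[X_1,X_1] = ((0.6)·(0.6) + (0.6)·(0.6) + (0.6)·(0.6) + (-3.4)·(-3.4) + (1.6)·(1.6)) / 4 = 15.2/4 = 3.8
  S[X_1,X_2] = ((0.6)·(1.2) + (0.6)·(-0.8) + (0.6)·(0.2) + (-3.4)·(-0.8) + (1.6)·(0.2)) / 4 = 3.4/4 = 0.85
  S[X_2,X_2] = ((1.2)·(1.2) + (-0.8)·(-0.8) + (0.2)·(0.2) + (-0.8)·(-0.8) + (0.2)·(0.2)) / 4 = 2.8/4 = 0.7

S is symmetric (S[j,i] = S[i,j]). Assembling:

S = [[3.8, 0.85],
 [0.85, 0.7]]


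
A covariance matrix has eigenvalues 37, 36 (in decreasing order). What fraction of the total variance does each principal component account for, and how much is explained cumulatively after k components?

Step 1 — total variance = trace(Sigma) = Σ λ_i = 37 + 36 = 73.

Step 2 — fraction explained by component i = λ_i / Σ λ:
  PC1: 37/73 = 0.5068
  PC2: 36/73 = 0.4932

Step 3 — cumulative fraction after k components = (λ_1 + ... + λ_k) / Σ λ:
  k = 1: 37/73 = 0.5068
  k = 2: (37 + 36)/73 = 73/73 = 1

Summary (fraction, with percent):

explained: PC1 0.5068 (50.68%), PC2 0.4932 (49.32%);  cumulative: 0.5068, 1


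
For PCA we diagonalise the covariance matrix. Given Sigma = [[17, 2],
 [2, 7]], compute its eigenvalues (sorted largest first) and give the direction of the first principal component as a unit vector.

Step 1 — characteristic polynomial of 2×2 Sigma:
  det(Sigma - λI) = λ² - trace · λ + det = 0.
  trace = 17 + 7 = 24, det = 17·7 - (2)² = 115.
Step 2 — discriminant:
  Δ = trace² - 4·det = 576 - 460 = 116.
Step 3 — eigenvalues:
  λ = (trace ± √Δ)/2 = (24 ± 10.7703)/2,
  λ_1 = 17.3852,  λ_2 = 6.6148.

Step 4 — unit eigenvector for λ_1: solve (Sigma - λ_1 I)v = 0. First row:
  (17 - 17.3852)·v_x + (2)·v_y = 0, i.e. (-0.3852)·v_x + (2)·v_y = 0,
  so v ∝ (b, λ_1 - a) = (2, 0.3852) = u.
  ||u|| = √((2)² + (0.3852)²) = √(4.1484) ≈ 2.0368,
  v_1 = u/||u|| ≈ (0.982, 0.1891) (||v_1|| = 1).

λ_1 = 17.3852,  λ_2 = 6.6148;  v_1 ≈ (0.982, 0.1891)


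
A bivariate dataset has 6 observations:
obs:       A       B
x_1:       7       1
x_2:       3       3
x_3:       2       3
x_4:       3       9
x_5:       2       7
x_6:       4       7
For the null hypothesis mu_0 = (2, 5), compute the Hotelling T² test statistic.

Step 1 — sample mean vector:
  mean(A) = (7 + 3 + 2 + 3 + 2 + 4) / 6 = 21/6 = 3.5
  mean(B) = (1 + 3 + 3 + 9 + 7 + 7) / 6 = 30/6 = 5
  x̄ = (3.5, 5),  deviation x̄ - mu_0 = (3.5, 5) - (2, 5) = (1.5, 0).

Step 2 — sample covariance matrix, S[i,j] = (1/(n-1)) · Σ_k (x_{k,i} - mean_i) · (x_{k,j} - mean_j), divisor n-1 = 5:
  S[A,A] = ((3.5)·(3.5) + (-0.5)·(-0.5) + (-1.5)·(-1.5) + (-0.5)·(-0.5) + (-1.5)·(-1.5) + (0.5)·(0.5)) / 5 = 17.5/5 = 3.5
  S[A,B] = ((3.5)·(-4) + (-0.5)·(-2) + (-1.5)·(-2) + (-0.5)·(4) + (-1.5)·(2) + (0.5)·(2)) / 5 = -14/5 = -2.8
  S[B,B] = ((-4)·(-4) + (-2)·(-2) + (-2)·(-2) + (4)·(4) + (2)·(2) + (2)·(2)) / 5 = 48/5 = 9.6
  S = [[3.5, -2.8],
 [-2.8, 9.6]].

Step 3 — invert S. det(S) = 3.5·9.6 - (-2.8)² = 25.76.
  S^{-1} = (1/det) · [[d, -b], [-b, a]] = [[0.3727, 0.1087],
 [0.1087, 0.1359]].

Step 4 — quadratic form (x̄ - mu_0)^T · S^{-1} · (x̄ - mu_0):
  S^{-1} · (x̄ - mu_0) = (0.559, 0.163),
  (x̄ - mu_0)^T · [...] = (1.5)·(0.559) + (0)·(0.163) = 0.8385.

Step 5 — scale by n: T² = 6 · 0.8385 = 5.0311.

T² ≈ 5.0311


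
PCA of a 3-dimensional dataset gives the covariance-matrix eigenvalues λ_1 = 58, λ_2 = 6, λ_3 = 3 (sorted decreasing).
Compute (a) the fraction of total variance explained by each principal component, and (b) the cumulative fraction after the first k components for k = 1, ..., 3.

Step 1 — total variance = trace(Sigma) = Σ λ_i = 58 + 6 + 3 = 67.

Step 2 — fraction explained by component i = λ_i / Σ λ:
  PC1: 58/67 = 0.8657
  PC2: 6/67 = 0.0896
  PC3: 3/67 = 0.0448

Step 3 — cumulative fraction after k components = (λ_1 + ... + λ_k) / Σ λ:
  k = 1: 58/67 = 0.8657
  k = 2: (58 + 6)/67 = 64/67 = 0.9552
  k = 3: (58 + 6 + 3)/67 = 67/67 = 1

Summary (fraction, with percent):

explained: PC1 0.8657 (86.57%), PC2 0.0896 (8.96%), PC3 0.0448 (4.48%);  cumulative: 0.8657, 0.9552, 1


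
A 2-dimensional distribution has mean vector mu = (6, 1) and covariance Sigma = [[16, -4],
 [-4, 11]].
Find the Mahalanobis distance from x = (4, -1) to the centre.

Step 1 — centre the observation: (x - mu) = (-2, -2).

Step 2 — invert Sigma. det(Sigma) = 16·11 - (-4)² = 160.
  Sigma^{-1} = (1/det) · [[d, -b], [-b, a]] = [[0.0688, 0.025],
 [0.025, 0.1]].

Step 3 — form the quadratic (x - mu)^T · Sigma^{-1} · (x - mu):
  Sigma^{-1} · (x - mu) = (-0.1875, -0.25).
  (x - mu)^T · [Sigma^{-1} · (x - mu)] = (-2)·(-0.1875) + (-2)·(-0.25) = 0.875.

Step 4 — take square root: d = √(0.875) ≈ 0.9354.

d(x, mu) = √(0.875) ≈ 0.9354


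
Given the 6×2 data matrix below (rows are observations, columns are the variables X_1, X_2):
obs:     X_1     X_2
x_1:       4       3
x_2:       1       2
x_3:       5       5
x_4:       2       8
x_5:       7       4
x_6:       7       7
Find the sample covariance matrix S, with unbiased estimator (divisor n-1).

Step 1 — column means:
  mean(X_1) = (4 + 1 + 5 + 2 + 7 + 7) / 6 = 26/6 = 4.3333
  mean(X_2) = (3 + 2 + 5 + 8 + 4 + 7) / 6 = 29/6 = 4.8333

Step 2 — sample covariance S[i,j] = (1/(n-1)) · Σ_k (x_{k,i} - mean_i) · (x_{k,j} - mean_j), with n-1 = 5.
  S[X_1,X_1] = ((-0.3333)·(-0.3333) + (-3.3333)·(-3.3333) + (0.6667)·(0.6667) + (-2.3333)·(-2.3333) + (2.6667)·(2.6667) + (2.6667)·(2.6667)) / 5 = 31.3333/5 = 6.2667
  S[X_1,X_2] = ((-0.3333)·(-1.8333) + (-3.3333)·(-2.8333) + (0.6667)·(0.1667) + (-2.3333)·(3.1667) + (2.6667)·(-0.8333) + (2.6667)·(2.1667)) / 5 = 6.3333/5 = 1.2667
  S[X_2,X_2] = ((-1.8333)·(-1.8333) + (-2.8333)·(-2.8333) + (0.1667)·(0.1667) + (3.1667)·(3.1667) + (-0.8333)·(-0.8333) + (2.1667)·(2.1667)) / 5 = 26.8333/5 = 5.3667

S is symmetric (S[j,i] = S[i,j]). Assembling:

S = [[6.2667, 1.2667],
 [1.2667, 5.3667]]


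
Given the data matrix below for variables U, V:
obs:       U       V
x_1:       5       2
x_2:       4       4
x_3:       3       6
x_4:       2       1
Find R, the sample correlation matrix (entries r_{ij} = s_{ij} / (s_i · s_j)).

Step 1 — column means:
  mean(U) = (5 + 4 + 3 + 2) / 4 = 14/4 = 3.5
  mean(V) = (2 + 4 + 6 + 1) / 4 = 13/4 = 3.25

Step 2 — sample variances and covariances s[i,j] = (1/(n-1)) · Σ_k (x_{k,i} - mean_i) · (x_{k,j} - mean_j), with n-1 = 3:
  s[U,U] = ((1.5)·(1.5) + (0.5)·(0.5) + (-0.5)·(-0.5) + (-1.5)·(-1.5)) / 3 = 5/3 = 1.6667
  s[U,V] = ((1.5)·(-1.25) + (0.5)·(0.75) + (-0.5)·(2.75) + (-1.5)·(-2.25)) / 3 = 0.5/3 = 0.1667
  s[V,V] = ((-1.25)·(-1.25) + (0.75)·(0.75) + (2.75)·(2.75) + (-2.25)·(-2.25)) / 3 = 14.75/3 = 4.9167
  Sample standard deviations s_i = √(s[i,i]):
  s(U) = √(1.6667) = 1.291
  s(V) = √(4.9167) = 2.2174

Step 3 — r_{ij} = s_{ij} / (s_i · s_j):
  r[U,U] = 1 (diagonal).
  r[U,V] = 0.1667 / (1.291 · 2.2174) = 0.1667 / 2.8626 = 0.0582
  r[V,V] = 1 (diagonal).

R is symmetric with unit diagonal. Assembling:

R = [[1, 0.0582],
 [0.0582, 1]]


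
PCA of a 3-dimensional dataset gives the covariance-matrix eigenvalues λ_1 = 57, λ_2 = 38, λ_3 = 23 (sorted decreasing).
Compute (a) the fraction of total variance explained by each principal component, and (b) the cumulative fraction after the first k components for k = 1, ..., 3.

Step 1 — total variance = trace(Sigma) = Σ λ_i = 57 + 38 + 23 = 118.

Step 2 — fraction explained by component i = λ_i / Σ λ:
  PC1: 57/118 = 0.4831
  PC2: 38/118 = 0.322
  PC3: 23/118 = 0.1949

Step 3 — cumulative fraction after k components = (λ_1 + ... + λ_k) / Σ λ:
  k = 1: 57/118 = 0.4831
  k = 2: (57 + 38)/118 = 95/118 = 0.8051
  k = 3: (57 + 38 + 23)/118 = 118/118 = 1

Summary (fraction, with percent):

explained: PC1 0.4831 (48.31%), PC2 0.322 (32.2%), PC3 0.1949 (19.49%);  cumulative: 0.4831, 0.8051, 1


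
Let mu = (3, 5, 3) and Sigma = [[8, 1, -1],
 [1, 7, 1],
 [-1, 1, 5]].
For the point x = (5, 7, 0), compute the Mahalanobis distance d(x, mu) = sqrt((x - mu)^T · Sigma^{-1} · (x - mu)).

Step 1 — centre the observation: (x - mu) = (2, 2, -3).

Step 2 — invert Sigma (cofactor / det for 3×3, or solve directly):
  Sigma^{-1} = [[0.1318, -0.0233, 0.031],
 [-0.0233, 0.1512, -0.0349],
 [0.031, -0.0349, 0.2132]].

Step 3 — form the quadratic (x - mu)^T · Sigma^{-1} · (x - mu):
  Sigma^{-1} · (x - mu) = (0.124, 0.3605, -0.6473).
  (x - mu)^T · [Sigma^{-1} · (x - mu)] = (2)·(0.124) + (2)·(0.3605) + (-3)·(-0.6473) = 2.9109.

Step 4 — take square root: d = √(2.9109) ≈ 1.7061.

d(x, mu) = √(2.9109) ≈ 1.7061


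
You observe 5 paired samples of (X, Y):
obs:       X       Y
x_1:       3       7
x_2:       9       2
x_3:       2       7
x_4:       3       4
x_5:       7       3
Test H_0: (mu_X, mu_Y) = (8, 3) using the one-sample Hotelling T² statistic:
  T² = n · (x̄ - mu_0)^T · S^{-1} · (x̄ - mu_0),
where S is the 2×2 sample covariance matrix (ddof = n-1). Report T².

Step 1 — sample mean vector:
  mean(X) = (3 + 9 + 2 + 3 + 7) / 5 = 24/5 = 4.8
  mean(Y) = (7 + 2 + 7 + 4 + 3) / 5 = 23/5 = 4.6
  x̄ = (4.8, 4.6),  deviation x̄ - mu_0 = (4.8, 4.6) - (8, 3) = (-3.2, 1.6).

Step 2 — sample covariance matrix, S[i,j] = (1/(n-1)) · Σ_k (x_{k,i} - mean_i) · (x_{k,j} - mean_j), divisor n-1 = 4:
  S[X,X] = ((-1.8)·(-1.8) + (4.2)·(4.2) + (-2.8)·(-2.8) + (-1.8)·(-1.8) + (2.2)·(2.2)) / 4 = 36.8/4 = 9.2
  S[X,Y] = ((-1.8)·(2.4) + (4.2)·(-2.6) + (-2.8)·(2.4) + (-1.8)·(-0.6) + (2.2)·(-1.6)) / 4 = -24.4/4 = -6.1
  S[Y,Y] = ((2.4)·(2.4) + (-2.6)·(-2.6) + (2.4)·(2.4) + (-0.6)·(-0.6) + (-1.6)·(-1.6)) / 4 = 21.2/4 = 5.3
  S = [[9.2, -6.1],
 [-6.1, 5.3]].

Step 3 — invert S. det(S) = 9.2·5.3 - (-6.1)² = 11.55.
  S^{-1} = (1/det) · [[d, -b], [-b, a]] = [[0.4589, 0.5281],
 [0.5281, 0.7965]].

Step 4 — quadratic form (x̄ - mu_0)^T · S^{-1} · (x̄ - mu_0):
  S^{-1} · (x̄ - mu_0) = (-0.6234, -0.4156),
  (x̄ - mu_0)^T · [...] = (-3.2)·(-0.6234) + (1.6)·(-0.4156) = 1.3299.

Step 5 — scale by n: T² = 5 · 1.3299 = 6.6494.

T² ≈ 6.6494


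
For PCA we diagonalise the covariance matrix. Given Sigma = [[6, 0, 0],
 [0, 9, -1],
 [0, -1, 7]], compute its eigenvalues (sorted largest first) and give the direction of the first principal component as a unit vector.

Step 1 — characteristic polynomial p(λ) = det(λI - Sigma) = λ³ - tr·λ² + c_1·λ - det, where tr = trace, c_1 = sum of the principal 2×2 minors, det = det(Sigma):
  tr = 6 + 9 + 7 = 22,
  c_1 = (6·9 - (0)²) + (6·7 - (0)²) + (9·7 - (-1)²) = 54 + 42 + 62 = 158,
  det = 6·(9·7 - (-1)²) - (0)·((0)·7 - (-1)·(0)) + (0)·((0)·(-1) - 9·(0)) = 6·(62) - (0)·(0) + (0)·(0) = 372.
  So p(λ) = λ³ - 22λ² + 158λ - 372.
Step 2 — look for an integer root (rational root theorem: any rational root is an integer divisor of 372). Testing λ = 6:
  p(6) = 216 - 792 + 948 - 372 = 0  ✓
  Dividing out (λ - 6): p(λ) = (λ - 6)(λ² - 16λ + 62).
Step 3 — remaining eigenvalues from the quadratic λ² - 16λ + 62 = 0:
  Δ = 16² - 4·62 = 256 - 248 = 8,  λ = (16 ± √8)/2 = (16 ± 2.8284)/2 ≈ 9.4142 or 6.5858.
  Sorted: λ_1 = 9.4142,  λ_2 = 6.5858,  λ_3 = 6  (check: sum = 22 = tr ✓).

Step 4 — unit eigenvector for λ_1 ≈ 9.4142: v spans the null space of (Sigma - λ_1 I), whose rows are
  r_1 = (-3.4142, 0, 0),  r_2 = (0, -0.4142, -1),  r_3 = (0, -1, -2.4142).
  v is orthogonal to every row, so take v ∝ r_1 × r_2 = ((0)·(-1) - (0)·(-0.4142), (0)·(0) - (-3.4142)·(-1), (-3.4142)·(-0.4142) - (0)·(0)) ≈ (0, -3.4142, 1.4142).
  Rescale (multiply by -1 so the first nonzero entry is positive): u = (0, 3.4142, -1.4142).
  ||u|| = √((0)² + (3.4142)² + (-1.4142)²) = √(13.6569) ≈ 3.6955,  v_1 = u/||u|| ≈ (0, 0.9239, -0.3827) (||v_1|| = 1).

λ_1 = 9.4142,  λ_2 = 6.5858,  λ_3 = 6;  v_1 ≈ (0, 0.9239, -0.3827)


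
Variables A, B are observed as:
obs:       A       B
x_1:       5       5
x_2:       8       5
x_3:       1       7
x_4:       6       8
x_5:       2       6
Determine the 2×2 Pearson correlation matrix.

Step 1 — column means:
  mean(A) = (5 + 8 + 1 + 6 + 2) / 5 = 22/5 = 4.4
  mean(B) = (5 + 5 + 7 + 8 + 6) / 5 = 31/5 = 6.2

Step 2 — sample variances and covariances s[i,j] = (1/(n-1)) · Σ_k (x_{k,i} - mean_i) · (x_{k,j} - mean_j), with n-1 = 4:
  s[A,A] = ((0.6)·(0.6) + (3.6)·(3.6) + (-3.4)·(-3.4) + (1.6)·(1.6) + (-2.4)·(-2.4)) / 4 = 33.2/4 = 8.3
  s[A,B] = ((0.6)·(-1.2) + (3.6)·(-1.2) + (-3.4)·(0.8) + (1.6)·(1.8) + (-2.4)·(-0.2)) / 4 = -4.4/4 = -1.1
  s[B,B] = ((-1.2)·(-1.2) + (-1.2)·(-1.2) + (0.8)·(0.8) + (1.8)·(1.8) + (-0.2)·(-0.2)) / 4 = 6.8/4 = 1.7
  Sample standard deviations s_i = √(s[i,i]):
  s(A) = √(8.3) = 2.881
  s(B) = √(1.7) = 1.3038

Step 3 — r_{ij} = s_{ij} / (s_i · s_j):
  r[A,A] = 1 (diagonal).
  r[A,B] = -1.1 / (2.881 · 1.3038) = -1.1 / 3.7563 = -0.2928
  r[B,B] = 1 (diagonal).

R is symmetric with unit diagonal. Assembling:

R = [[1, -0.2928],
 [-0.2928, 1]]


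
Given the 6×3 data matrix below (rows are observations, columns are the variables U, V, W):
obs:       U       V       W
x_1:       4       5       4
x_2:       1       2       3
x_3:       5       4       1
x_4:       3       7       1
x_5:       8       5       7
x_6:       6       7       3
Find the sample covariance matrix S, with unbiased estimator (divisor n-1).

Step 1 — column means:
  mean(U) = (4 + 1 + 5 + 3 + 8 + 6) / 6 = 27/6 = 4.5
  mean(V) = (5 + 2 + 4 + 7 + 5 + 7) / 6 = 30/6 = 5
  mean(W) = (4 + 3 + 1 + 1 + 7 + 3) / 6 = 19/6 = 3.1667

Step 2 — sample covariance S[i,j] = (1/(n-1)) · Σ_k (x_{k,i} - mean_i) · (x_{k,j} - mean_j), with n-1 = 5.
  S[U,U] = ((-0.5)·(-0.5) + (-3.5)·(-3.5) + (0.5)·(0.5) + (-1.5)·(-1.5) + (3.5)·(3.5) + (1.5)·(1.5)) / 5 = 29.5/5 = 5.9
  S[U,V] = ((-0.5)·(0) + (-3.5)·(-3) + (0.5)·(-1) + (-1.5)·(2) + (3.5)·(0) + (1.5)·(2)) / 5 = 10/5 = 2
  S[U,W] = ((-0.5)·(0.8333) + (-3.5)·(-0.1667) + (0.5)·(-2.1667) + (-1.5)·(-2.1667) + (3.5)·(3.8333) + (1.5)·(-0.1667)) / 5 = 15.5/5 = 3.1
  S[V,V] = ((0)·(0) + (-3)·(-3) + (-1)·(-1) + (2)·(2) + (0)·(0) + (2)·(2)) / 5 = 18/5 = 3.6
  S[V,W] = ((0)·(0.8333) + (-3)·(-0.1667) + (-1)·(-2.1667) + (2)·(-2.1667) + (0)·(3.8333) + (2)·(-0.1667)) / 5 = -2/5 = -0.4
  S[W,W] = ((0.8333)·(0.8333) + (-0.1667)·(-0.1667) + (-2.1667)·(-2.1667) + (-2.1667)·(-2.1667) + (3.8333)·(3.8333) + (-0.1667)·(-0.1667)) / 5 = 24.8333/5 = 4.9667

S is symmetric (S[j,i] = S[i,j]). Assembling:

S = [[5.9, 2, 3.1],
 [2, 3.6, -0.4],
 [3.1, -0.4, 4.9667]]


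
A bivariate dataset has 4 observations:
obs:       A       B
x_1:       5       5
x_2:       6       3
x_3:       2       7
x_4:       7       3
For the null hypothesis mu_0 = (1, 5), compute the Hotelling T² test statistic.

Step 1 — sample mean vector:
  mean(A) = (5 + 6 + 2 + 7) / 4 = 20/4 = 5
  mean(B) = (5 + 3 + 7 + 3) / 4 = 18/4 = 4.5
  x̄ = (5, 4.5),  deviation x̄ - mu_0 = (5, 4.5) - (1, 5) = (4, -0.5).

Step 2 — sample covariance matrix, S[i,j] = (1/(n-1)) · Σ_k (x_{k,i} - mean_i) · (x_{k,j} - mean_j), divisor n-1 = 3:
  S[A,A] = ((0)·(0) + (1)·(1) + (-3)·(-3) + (2)·(2)) / 3 = 14/3 = 4.6667
  S[A,B] = ((0)·(0.5) + (1)·(-1.5) + (-3)·(2.5) + (2)·(-1.5)) / 3 = -12/3 = -4
  S[B,B] = ((0.5)·(0.5) + (-1.5)·(-1.5) + (2.5)·(2.5) + (-1.5)·(-1.5)) / 3 = 11/3 = 3.6667
  S = [[4.6667, -4],
 [-4, 3.6667]].

Step 3 — invert S. det(S) = 4.6667·3.6667 - (-4)² = 1.1111.
  S^{-1} = (1/det) · [[d, -b], [-b, a]] = [[3.3, 3.6],
 [3.6, 4.2]].

Step 4 — quadratic form (x̄ - mu_0)^T · S^{-1} · (x̄ - mu_0):
  S^{-1} · (x̄ - mu_0) = (11.4, 12.3),
  (x̄ - mu_0)^T · [...] = (4)·(11.4) + (-0.5)·(12.3) = 39.45.

Step 5 — scale by n: T² = 4 · 39.45 = 157.8.

T² ≈ 157.8


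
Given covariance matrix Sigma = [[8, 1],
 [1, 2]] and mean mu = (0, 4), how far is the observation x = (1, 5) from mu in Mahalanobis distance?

Step 1 — centre the observation: (x - mu) = (1, 1).

Step 2 — invert Sigma. det(Sigma) = 8·2 - (1)² = 15.
  Sigma^{-1} = (1/det) · [[d, -b], [-b, a]] = [[0.1333, -0.0667],
 [-0.0667, 0.5333]].

Step 3 — form the quadratic (x - mu)^T · Sigma^{-1} · (x - mu):
  Sigma^{-1} · (x - mu) = (0.0667, 0.4667).
  (x - mu)^T · [Sigma^{-1} · (x - mu)] = (1)·(0.0667) + (1)·(0.4667) = 0.5333.

Step 4 — take square root: d = √(0.5333) ≈ 0.7303.

d(x, mu) = √(0.5333) ≈ 0.7303


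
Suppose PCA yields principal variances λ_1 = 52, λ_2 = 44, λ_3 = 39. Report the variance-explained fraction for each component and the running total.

Step 1 — total variance = trace(Sigma) = Σ λ_i = 52 + 44 + 39 = 135.

Step 2 — fraction explained by component i = λ_i / Σ λ:
  PC1: 52/135 = 0.3852
  PC2: 44/135 = 0.3259
  PC3: 39/135 = 0.2889

Step 3 — cumulative fraction after k components = (λ_1 + ... + λ_k) / Σ λ:
  k = 1: 52/135 = 0.3852
  k = 2: (52 + 44)/135 = 96/135 = 0.7111
  k = 3: (52 + 44 + 39)/135 = 135/135 = 1

Summary (fraction, with percent):

explained: PC1 0.3852 (38.52%), PC2 0.3259 (32.59%), PC3 0.2889 (28.89%);  cumulative: 0.3852, 0.7111, 1
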